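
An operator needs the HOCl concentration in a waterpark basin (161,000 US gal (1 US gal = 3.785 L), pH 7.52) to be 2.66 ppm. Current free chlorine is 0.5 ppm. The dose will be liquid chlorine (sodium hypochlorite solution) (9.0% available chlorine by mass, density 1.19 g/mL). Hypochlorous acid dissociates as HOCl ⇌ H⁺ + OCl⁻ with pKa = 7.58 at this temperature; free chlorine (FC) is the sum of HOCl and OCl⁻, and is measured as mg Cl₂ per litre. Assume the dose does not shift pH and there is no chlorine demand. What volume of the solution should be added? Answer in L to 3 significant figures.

Volume: 161,000 US gal × 3.785 L/gal = 609,385 L.
[OCl⁻]/[HOCl] = 10^(pH − pKa) = 10^(7.52 − 7.58) = 0.871; fraction as HOCl = 1/(1 + 0.871) = 0.5345.
Free chlorine required for 2.66 ppm HOCl: 2.66 / 0.5345 = 4.977 ppm.
FC to add: 4.977 − 0.5 = 4.477 mg/L as Cl₂.
Cl₂ equivalent: 4.477 mg/L × 609,385 L = 2728 g.
Product at 9.0% available Cl: 2728 / 0.09 = 30,310 g.
Volume: 30,310 g ÷ 1.19 g/mL = 25,470 mL.

25.5 L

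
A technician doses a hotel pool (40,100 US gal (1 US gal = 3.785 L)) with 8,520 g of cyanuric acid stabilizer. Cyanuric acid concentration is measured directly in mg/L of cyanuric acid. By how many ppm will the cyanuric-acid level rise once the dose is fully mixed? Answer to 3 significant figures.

56.1 ppm

Volume: 40,100 US gal × 3.785 L/gal = 151,778 L.
Rise: 8,520 g / 151,778 L × 1000 = 56.13 mg/L.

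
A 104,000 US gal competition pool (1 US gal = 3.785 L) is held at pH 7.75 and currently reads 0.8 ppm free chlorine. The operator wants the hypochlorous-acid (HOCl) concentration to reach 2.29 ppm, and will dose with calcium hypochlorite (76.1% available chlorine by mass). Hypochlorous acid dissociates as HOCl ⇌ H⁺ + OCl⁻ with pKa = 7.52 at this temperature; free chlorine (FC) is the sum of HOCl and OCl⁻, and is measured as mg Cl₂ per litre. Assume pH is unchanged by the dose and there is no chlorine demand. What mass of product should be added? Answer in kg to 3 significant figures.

2.78 kg

Volume: 104,000 US gal × 3.785 L/gal = 393,640 L.
[OCl⁻]/[HOCl] = 10^(pH − pKa) = 10^(7.75 − 7.52) = 1.698; fraction as HOCl = 1/(1 + 1.698) = 0.3706.
Free chlorine required for 2.29 ppm HOCl: 2.29 / 0.3706 = 6.179 ppm.
FC to add: 6.179 − 0.8 = 5.379 mg/L as Cl₂.
Cl₂ equivalent: 5.379 mg/L × 393,640 L = 2117 g.
Product at 76.1% available Cl: 2117 / 0.761 = 2782 g.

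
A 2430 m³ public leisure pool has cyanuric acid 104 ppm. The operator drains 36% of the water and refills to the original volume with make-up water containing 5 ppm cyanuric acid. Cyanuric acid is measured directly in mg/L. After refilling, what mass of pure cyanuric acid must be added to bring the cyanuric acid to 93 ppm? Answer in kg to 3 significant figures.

Volume: 2430 m³ = 2,430,000 L.
After draining 36% and refilling: 104 × 0.64 + 5 × 0.36 = 68.36 ppm.
Deficit to target: 93 − 68.36 = 24.64 mg/L.
Mass: 24.64 mg/L × 2,430,000 L = 59,880 g cyanuric acid.

59.9 kg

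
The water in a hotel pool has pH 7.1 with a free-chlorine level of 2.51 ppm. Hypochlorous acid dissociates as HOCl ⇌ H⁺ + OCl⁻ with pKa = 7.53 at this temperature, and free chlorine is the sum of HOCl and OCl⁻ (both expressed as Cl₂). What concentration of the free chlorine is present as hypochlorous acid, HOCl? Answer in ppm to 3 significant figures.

1.83 ppm

[OCl⁻]/[HOCl] = 10^(pH − pKa) = 10^(7.1 − 7.53) = 10^-0.43 = 0.3715.
Fraction as HOCl = 1 / (1 + 0.3715) = 0.7291.
HOCl = 0.7291 × 2.51 ppm = 1.83 ppm.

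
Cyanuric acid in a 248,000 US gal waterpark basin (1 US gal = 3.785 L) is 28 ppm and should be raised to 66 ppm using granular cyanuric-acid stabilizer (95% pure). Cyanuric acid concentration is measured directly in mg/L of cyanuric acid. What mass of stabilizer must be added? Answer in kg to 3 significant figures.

37.5 kg

Volume: 248,000 US gal × 3.785 L/gal = 938,680 L.
CYA to add: (66 − 28) = 38 mg/L × 938,680 L = 35,670 g cyanuric acid.
At 95% purity: 35,670 / 0.95 = 37,550 g product.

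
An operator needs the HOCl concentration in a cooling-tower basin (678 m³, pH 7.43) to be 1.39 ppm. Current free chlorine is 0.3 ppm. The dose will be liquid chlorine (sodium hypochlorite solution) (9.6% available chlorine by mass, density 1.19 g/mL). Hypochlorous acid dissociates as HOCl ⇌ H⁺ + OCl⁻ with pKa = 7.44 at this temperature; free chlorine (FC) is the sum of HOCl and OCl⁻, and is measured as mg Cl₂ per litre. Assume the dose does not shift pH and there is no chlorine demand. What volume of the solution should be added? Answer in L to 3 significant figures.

14.5 L

Volume: 678 m³ = 678,000 L.
[OCl⁻]/[HOCl] = 10^(pH − pKa) = 10^(7.43 − 7.44) = 0.9772; fraction as HOCl = 1/(1 + 0.9772) = 0.5058.
Free chlorine required for 1.39 ppm HOCl: 1.39 / 0.5058 = 2.748 ppm.
FC to add: 2.748 − 0.3 = 2.448 mg/L as Cl₂.
Cl₂ equivalent: 2.448 mg/L × 678,000 L = 1660 g.
Product at 9.6% available Cl: 1660 / 0.096 = 17,290 g.
Volume: 17,290 g ÷ 1.19 g/mL = 14,530 mL.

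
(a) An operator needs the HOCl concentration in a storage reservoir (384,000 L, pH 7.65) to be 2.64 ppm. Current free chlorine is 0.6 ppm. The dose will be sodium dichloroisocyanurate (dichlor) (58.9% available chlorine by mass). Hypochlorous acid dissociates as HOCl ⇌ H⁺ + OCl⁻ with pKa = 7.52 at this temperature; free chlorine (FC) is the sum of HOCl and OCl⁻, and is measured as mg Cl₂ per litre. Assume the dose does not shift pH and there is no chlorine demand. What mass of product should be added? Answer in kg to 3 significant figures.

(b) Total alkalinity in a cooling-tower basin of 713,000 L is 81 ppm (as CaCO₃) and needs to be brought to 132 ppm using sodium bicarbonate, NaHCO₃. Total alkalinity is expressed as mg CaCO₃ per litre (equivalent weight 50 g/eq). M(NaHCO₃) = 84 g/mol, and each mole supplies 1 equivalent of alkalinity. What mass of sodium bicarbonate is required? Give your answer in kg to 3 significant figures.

(a) [OCl⁻]/[HOCl] = 10^(pH − pKa) = 10^(7.65 − 7.52) = 1.349; fraction as HOCl = 1/(1 + 1.349) = 0.4257.
(a) Free chlorine required for 2.64 ppm HOCl: 2.64 / 0.4257 = 6.201 ppm.
(a) FC to add: 6.201 − 0.6 = 5.601 mg/L as Cl₂.
(a) Cl₂ equivalent: 5.601 mg/L × 384,000 L = 2151 g.
(a) Product at 58.9% available Cl: 2151 / 0.589 = 3652 g.

(b) Alkalinity to add: (132 − 81) = 51 mg/L as CaCO₃ × 713,000 L = 36,360 g as CaCO₃.
(b) Equivalents: 36,360 g ÷ 50 g/eq = 727.3 eq.
(b) NaHCO₃ supplies 1 eq per mole → 727.3 mol.
(b) Mass: 727.3 mol × 84 g/mol = 61,090 g.

(a) 3.65 kg; (b) 61.1 kg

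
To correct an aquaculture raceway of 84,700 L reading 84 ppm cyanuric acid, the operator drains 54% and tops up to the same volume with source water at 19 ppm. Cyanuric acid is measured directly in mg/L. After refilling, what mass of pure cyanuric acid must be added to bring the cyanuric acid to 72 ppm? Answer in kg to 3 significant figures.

After draining 54% and refilling: 84 × 0.46 + 19 × 0.54 = 48.9 ppm.
Deficit to target: 72 − 48.9 = 23.1 mg/L.
Mass: 23.1 mg/L × 84,700 L = 1957 g cyanuric acid.

1.96 kg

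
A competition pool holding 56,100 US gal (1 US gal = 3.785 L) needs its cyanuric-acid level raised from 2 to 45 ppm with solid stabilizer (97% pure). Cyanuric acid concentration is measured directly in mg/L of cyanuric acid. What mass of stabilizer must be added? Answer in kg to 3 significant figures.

9.41 kg

Volume: 56,100 US gal × 3.785 L/gal = 212,338 L.
CYA to add: (45 − 2) = 43 mg/L × 212,338 L = 9131 g cyanuric acid.
At 97% purity: 9131 / 0.97 = 9413 g product.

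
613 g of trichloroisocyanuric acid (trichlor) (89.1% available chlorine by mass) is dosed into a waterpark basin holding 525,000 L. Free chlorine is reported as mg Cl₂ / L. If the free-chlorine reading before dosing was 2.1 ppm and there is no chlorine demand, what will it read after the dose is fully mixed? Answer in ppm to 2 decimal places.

Available chlorine delivered: 613 g × 0.891 = 546.2 g as Cl₂.
Concentration rise: 546.2 g / 525,000 L = 1.04 mg/L = 1.04 ppm.
Final FC: 2.1 + 1.04 = 3.14 ppm.

3.14 ppm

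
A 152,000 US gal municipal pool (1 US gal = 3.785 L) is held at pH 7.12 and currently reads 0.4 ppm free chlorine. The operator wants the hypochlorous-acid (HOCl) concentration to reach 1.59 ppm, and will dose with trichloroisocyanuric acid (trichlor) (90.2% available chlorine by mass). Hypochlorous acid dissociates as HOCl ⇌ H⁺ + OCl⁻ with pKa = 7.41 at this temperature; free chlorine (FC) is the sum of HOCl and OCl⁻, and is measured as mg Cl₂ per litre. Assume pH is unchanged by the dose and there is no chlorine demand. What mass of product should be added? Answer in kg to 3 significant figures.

1.28 kg

Volume: 152,000 US gal × 3.785 L/gal = 575,320 L.
[OCl⁻]/[HOCl] = 10^(pH − pKa) = 10^(7.12 − 7.41) = 0.5129; fraction as HOCl = 1/(1 + 0.5129) = 0.661.
Free chlorine required for 1.59 ppm HOCl: 1.59 / 0.661 = 2.405 ppm.
FC to add: 2.405 − 0.4 = 2.005 mg/L as Cl₂.
Cl₂ equivalent: 2.005 mg/L × 575,320 L = 1154 g.
Product at 90.2% available Cl: 1154 / 0.902 = 1279 g.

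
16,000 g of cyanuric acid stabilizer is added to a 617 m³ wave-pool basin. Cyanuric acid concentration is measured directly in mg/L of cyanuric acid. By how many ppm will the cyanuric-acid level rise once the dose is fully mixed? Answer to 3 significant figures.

25.9 ppm

Volume: 617 m³ = 617,000 L.
Rise: 16,000 g / 617,000 L × 1000 = 25.93 mg/L.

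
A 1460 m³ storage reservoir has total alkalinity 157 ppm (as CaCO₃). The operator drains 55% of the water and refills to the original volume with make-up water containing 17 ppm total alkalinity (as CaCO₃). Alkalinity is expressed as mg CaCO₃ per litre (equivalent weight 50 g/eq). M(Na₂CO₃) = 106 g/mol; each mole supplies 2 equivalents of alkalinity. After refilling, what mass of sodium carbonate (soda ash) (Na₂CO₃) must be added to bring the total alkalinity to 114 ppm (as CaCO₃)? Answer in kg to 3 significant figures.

Volume: 1460 m³ = 1,460,000 L.
After draining 55% and refilling: 157 × 0.45 + 17 × 0.55 = 80 ppm.
Deficit to target: 114 − 80 = 34 mg/L.
As CaCO₃: 34 mg/L × 1,460,000 L = 49,640 g; ÷ 50 g/eq ÷ 2 = 496.4 mol Na₂CO₃.
Mass: 496.4 × 106 = 52,620 g.

52.6 kg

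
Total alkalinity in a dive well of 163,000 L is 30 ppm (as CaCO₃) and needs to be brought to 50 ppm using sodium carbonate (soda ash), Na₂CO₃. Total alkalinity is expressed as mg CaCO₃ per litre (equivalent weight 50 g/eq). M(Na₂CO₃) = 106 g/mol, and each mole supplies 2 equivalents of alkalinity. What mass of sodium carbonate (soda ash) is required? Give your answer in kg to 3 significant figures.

3.46 kg

Alkalinity to add: (50 − 30) = 20 mg/L as CaCO₃ × 163,000 L = 3260 g as CaCO₃.
Equivalents: 3260 g ÷ 50 g/eq = 65.2 eq.
Each mole of Na₂CO₃ supplies 2 eq, so 65.2 / 2 = 32.6 mol.
Mass: 32.6 mol × 106 g/mol = 3456 g.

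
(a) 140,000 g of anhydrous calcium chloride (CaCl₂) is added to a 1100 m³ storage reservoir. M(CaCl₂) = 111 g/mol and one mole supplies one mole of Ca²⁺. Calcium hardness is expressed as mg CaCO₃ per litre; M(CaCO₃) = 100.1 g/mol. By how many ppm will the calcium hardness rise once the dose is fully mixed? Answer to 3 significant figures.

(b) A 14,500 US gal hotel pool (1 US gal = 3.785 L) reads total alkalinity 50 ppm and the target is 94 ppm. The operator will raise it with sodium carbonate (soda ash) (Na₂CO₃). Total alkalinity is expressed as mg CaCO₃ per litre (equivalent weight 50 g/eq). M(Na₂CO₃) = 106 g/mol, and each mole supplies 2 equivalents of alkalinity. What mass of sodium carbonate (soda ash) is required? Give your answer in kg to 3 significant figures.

(a) 115 ppm; (b) 2.56 kg

(a) Volume: 1100 m³ = 1,100,000 L.
(a) Moles of Ca²⁺: 140,000 g ÷ 111 g/mol = 1261 mol.
(a) As CaCO₃: 1261 mol × 100.1 g/mol = 126,300 g.
(a) Rise: 126,300 g / 1,100,000 L × 1000 = 114.8 mg/L.

(b) Volume: 14,500 US gal × 3.785 L/gal = 54,882 L.
(b) Alkalinity to add: (94 − 50) = 44 mg/L as CaCO₃ × 54,882 L = 2415 g as CaCO₃.
(b) Equivalents: 2415 g ÷ 50 g/eq = 48.3 eq.
(b) Each mole of Na₂CO₃ supplies 2 eq, so 48.3 / 2 = 24.15 mol.
(b) Mass: 24.15 mol × 106 g/mol = 2560 g.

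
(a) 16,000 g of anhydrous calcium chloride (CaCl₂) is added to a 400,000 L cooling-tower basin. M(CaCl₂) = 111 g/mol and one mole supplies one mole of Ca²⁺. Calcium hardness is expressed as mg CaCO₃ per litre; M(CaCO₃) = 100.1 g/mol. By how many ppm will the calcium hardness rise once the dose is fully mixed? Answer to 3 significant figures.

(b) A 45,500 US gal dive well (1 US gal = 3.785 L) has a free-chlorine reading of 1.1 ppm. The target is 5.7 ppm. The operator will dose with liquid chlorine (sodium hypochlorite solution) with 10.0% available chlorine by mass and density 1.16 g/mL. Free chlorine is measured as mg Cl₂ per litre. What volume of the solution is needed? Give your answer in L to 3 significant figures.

(a) 36.1 ppm; (b) 6.83 L

(a) Moles of Ca²⁺: 16,000 g ÷ 111 g/mol = 144.1 mol.
(a) As CaCO₃: 144.1 mol × 100.1 g/mol = 14,430 g.
(a) Rise: 14,430 g / 400,000 L × 1000 = 36.07 mg/L.

(b) Volume: 45,500 US gal × 3.785 L/gal = 172,218 L.
(b) Chlorine deficit: 5.7 − 1.1 = 4.6 ppm = 4.6 mg/L as Cl₂.
(b) Cl₂ equivalent needed: 4.6 mg/L × 172,218 L = 792,200 mg = 792.2 g.
(b) Product at 10.0% available chlorine: 792.2 / 0.1 = 7922 g.
(b) Volume at density 1.16 g/mL: 7922 g ÷ 1.16 g/mL = 6829 mL.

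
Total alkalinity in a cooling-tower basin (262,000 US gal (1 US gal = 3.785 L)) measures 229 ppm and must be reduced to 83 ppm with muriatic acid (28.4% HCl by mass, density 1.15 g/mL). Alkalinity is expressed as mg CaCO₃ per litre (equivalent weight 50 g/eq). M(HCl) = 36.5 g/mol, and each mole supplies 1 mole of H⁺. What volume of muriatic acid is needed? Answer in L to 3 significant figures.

Volume: 262,000 US gal × 3.785 L/gal = 991,670 L.
Alkalinity to neutralize: (229 − 83) = 146 mg/L as CaCO₃ × 991,670 L = 144,800 g as CaCO₃.
Equivalents of H⁺ required: 144,800 ÷ 50 g/eq = 2896 eq = 2896 mol HCl.
Mass of HCl: 2896 × 36.5 = 105,700 g.
Mass of 28.4% solution: 105,700 / 0.284 = 372,200 g.
Volume: 372,200 g ÷ 1.15 g/mL = 323,600 mL.

324 L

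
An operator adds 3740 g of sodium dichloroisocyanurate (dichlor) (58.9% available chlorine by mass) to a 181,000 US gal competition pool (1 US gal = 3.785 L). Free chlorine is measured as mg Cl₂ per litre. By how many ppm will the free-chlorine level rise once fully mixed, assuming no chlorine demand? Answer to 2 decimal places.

3.22 ppm

Volume: 181,000 US gal × 3.785 L/gal = 685,085 L.
Available chlorine delivered: 3740 g × 0.589 = 2203 g as Cl₂.
Concentration rise: 2203 g / 685,085 L = 3.215 mg/L = 3.22 ppm.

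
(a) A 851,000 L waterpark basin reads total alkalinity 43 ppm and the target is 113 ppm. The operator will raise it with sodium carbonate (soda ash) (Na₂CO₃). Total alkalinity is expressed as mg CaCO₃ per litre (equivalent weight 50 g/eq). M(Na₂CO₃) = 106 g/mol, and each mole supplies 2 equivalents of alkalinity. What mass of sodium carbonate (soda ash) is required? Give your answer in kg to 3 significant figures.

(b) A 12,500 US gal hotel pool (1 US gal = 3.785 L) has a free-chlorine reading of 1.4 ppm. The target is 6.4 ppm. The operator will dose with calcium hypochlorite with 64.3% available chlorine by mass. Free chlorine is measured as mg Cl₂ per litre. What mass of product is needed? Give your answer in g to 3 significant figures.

(a) 63.1 kg; (b) 368 g

(a) Alkalinity to add: (113 − 43) = 70 mg/L as CaCO₃ × 851,000 L = 59,570 g as CaCO₃.
(a) Equivalents: 59,570 g ÷ 50 g/eq = 1191 eq.
(a) Each mole of Na₂CO₃ supplies 2 eq, so 1191 / 2 = 595.7 mol.
(a) Mass: 595.7 mol × 106 g/mol = 63,140 g.

(b) Volume: 12,500 US gal × 3.785 L/gal = 47,312 L.
(b) Chlorine deficit: 6.4 − 1.4 = 5 ppm = 5 mg/L as Cl₂.
(b) Cl₂ equivalent needed: 5 mg/L × 47,312 L = 236,600 mg = 236.6 g.
(b) Product at 64.3% available chlorine: 236.6 / 0.643 = 367.9 g.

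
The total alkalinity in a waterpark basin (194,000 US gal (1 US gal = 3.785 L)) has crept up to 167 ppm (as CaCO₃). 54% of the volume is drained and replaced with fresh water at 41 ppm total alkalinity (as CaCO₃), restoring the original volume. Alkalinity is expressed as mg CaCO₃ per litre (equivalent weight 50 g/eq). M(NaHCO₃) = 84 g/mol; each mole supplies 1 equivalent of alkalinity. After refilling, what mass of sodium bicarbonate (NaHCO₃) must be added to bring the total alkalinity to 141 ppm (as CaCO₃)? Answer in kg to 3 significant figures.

51.9 kg

Volume: 194,000 US gal × 3.785 L/gal = 734,290 L.
After draining 54% and refilling: 167 × 0.46 + 41 × 0.54 = 98.96 ppm.
Deficit to target: 141 − 98.96 = 42.04 mg/L.
As CaCO₃: 42.04 mg/L × 734,290 L = 30,870 g; ÷ 50 g/eq ÷ 1 = 617.4 mol NaHCO₃.
Mass: 617.4 × 84 = 51,860 g.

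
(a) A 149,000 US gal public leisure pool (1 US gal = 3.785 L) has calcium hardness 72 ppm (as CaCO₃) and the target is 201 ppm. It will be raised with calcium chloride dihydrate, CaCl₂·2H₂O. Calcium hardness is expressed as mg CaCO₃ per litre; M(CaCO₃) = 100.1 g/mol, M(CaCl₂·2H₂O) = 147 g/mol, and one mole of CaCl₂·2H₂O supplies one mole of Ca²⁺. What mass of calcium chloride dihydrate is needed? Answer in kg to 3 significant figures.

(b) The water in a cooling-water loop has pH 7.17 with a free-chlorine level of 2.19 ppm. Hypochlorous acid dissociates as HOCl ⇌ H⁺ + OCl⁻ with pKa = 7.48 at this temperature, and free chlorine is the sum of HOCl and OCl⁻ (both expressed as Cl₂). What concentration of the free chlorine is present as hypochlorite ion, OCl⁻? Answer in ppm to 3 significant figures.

(a) Volume: 149,000 US gal × 3.785 L/gal = 563,965 L.
(a) Hardness to add: (201 − 72) = 129 mg/L as CaCO₃ × 563,965 L = 72,750 g as CaCO₃.
(a) Moles of Ca²⁺ (1 mol Ca²⁺ ≡ 1 mol CaCO₃): 72,750 / 100.1 g/mol = 726.8 mol.
(a) Mass of CaCl₂·2H₂O: 726.8 × 147 = 106,800 g.

(b) [OCl⁻]/[HOCl] = 10^(pH − pKa) = 10^(7.17 − 7.48) = 10^-0.31 = 0.4898.
(b) Fraction as HOCl = 1 / (1 + 0.4898) = 0.6712.
(b) OCl⁻ = (1 − 0.6712) × 2.19 ppm = 0.72 ppm.

(a) 107 kg; (b) 0.720 ppm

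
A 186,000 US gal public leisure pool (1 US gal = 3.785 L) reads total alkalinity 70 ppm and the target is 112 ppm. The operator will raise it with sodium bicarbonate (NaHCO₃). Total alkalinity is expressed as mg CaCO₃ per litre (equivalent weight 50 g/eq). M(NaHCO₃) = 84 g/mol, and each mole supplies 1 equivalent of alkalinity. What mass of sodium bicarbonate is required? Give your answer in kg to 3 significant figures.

49.7 kg

Volume: 186,000 US gal × 3.785 L/gal = 704,010 L.
Alkalinity to add: (112 − 70) = 42 mg/L as CaCO₃ × 704,010 L = 29,570 g as CaCO₃.
Equivalents: 29,570 g ÷ 50 g/eq = 591.4 eq.
NaHCO₃ supplies 1 eq per mole → 591.4 mol.
Mass: 591.4 mol × 84 g/mol = 49,670 g.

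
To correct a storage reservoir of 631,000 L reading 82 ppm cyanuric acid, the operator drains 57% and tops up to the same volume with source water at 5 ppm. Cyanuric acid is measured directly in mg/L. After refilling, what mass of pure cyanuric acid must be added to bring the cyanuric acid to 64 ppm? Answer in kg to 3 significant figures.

After draining 57% and refilling: 82 × 0.43 + 5 × 0.57 = 38.11 ppm.
Deficit to target: 64 − 38.11 = 25.89 mg/L.
Mass: 25.89 mg/L × 631,000 L = 16,340 g cyanuric acid.

16.3 kg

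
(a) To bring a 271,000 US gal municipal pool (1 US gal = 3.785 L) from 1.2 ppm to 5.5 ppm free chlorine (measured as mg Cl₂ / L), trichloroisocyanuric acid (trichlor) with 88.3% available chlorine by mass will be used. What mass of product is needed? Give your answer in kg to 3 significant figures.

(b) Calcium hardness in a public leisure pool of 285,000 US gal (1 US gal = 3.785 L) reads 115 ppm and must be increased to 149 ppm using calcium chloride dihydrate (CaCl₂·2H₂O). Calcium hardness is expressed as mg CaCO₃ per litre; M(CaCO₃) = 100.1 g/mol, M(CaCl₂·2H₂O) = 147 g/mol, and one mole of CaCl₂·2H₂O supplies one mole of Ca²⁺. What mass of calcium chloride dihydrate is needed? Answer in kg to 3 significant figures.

(a) Volume: 271,000 US gal × 3.785 L/gal = 1,025,735 L.
(a) Chlorine deficit: 5.5 − 1.2 = 4.3 ppm = 4.3 mg/L as Cl₂.
(a) Cl₂ equivalent needed: 4.3 mg/L × 1,025,735 L = 4,411,000 mg = 4411 g.
(a) Product at 88.3% available chlorine: 4411 / 0.883 = 4995 g.

(b) Volume: 285,000 US gal × 3.785 L/gal = 1,078,725 L.
(b) Hardness to add: (149 − 115) = 34 mg/L as CaCO₃ × 1,078,725 L = 36,680 g as CaCO₃.
(b) Moles of Ca²⁺ (1 mol Ca²⁺ ≡ 1 mol CaCO₃): 36,680 / 100.1 g/mol = 366.4 mol.
(b) Mass of CaCl₂·2H₂O: 366.4 × 147 = 53,860 g.

(a) 5.00 kg; (b) 53.9 kg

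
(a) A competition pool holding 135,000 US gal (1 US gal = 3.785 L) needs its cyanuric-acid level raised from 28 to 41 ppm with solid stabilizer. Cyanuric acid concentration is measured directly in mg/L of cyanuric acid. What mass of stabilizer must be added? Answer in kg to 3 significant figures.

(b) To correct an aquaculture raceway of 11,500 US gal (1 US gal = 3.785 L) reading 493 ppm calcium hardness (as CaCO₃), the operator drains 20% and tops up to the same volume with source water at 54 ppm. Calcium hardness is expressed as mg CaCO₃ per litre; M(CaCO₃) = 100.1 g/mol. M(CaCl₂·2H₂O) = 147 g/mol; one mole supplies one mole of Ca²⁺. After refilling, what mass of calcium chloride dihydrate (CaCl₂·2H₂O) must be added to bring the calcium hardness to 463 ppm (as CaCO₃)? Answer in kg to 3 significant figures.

(a) Volume: 135,000 US gal × 3.785 L/gal = 510,975 L.
(a) CYA to add: (41 − 28) = 13 mg/L × 510,975 L = 6643 g cyanuric acid.

(b) Volume: 11,500 US gal × 3.785 L/gal = 43,528 L.
(b) After draining 20% and refilling: 493 × 0.80 + 54 × 0.20 = 405.2 ppm.
(b) Deficit to target: 463 − 405.2 = 57.8 mg/L.
(b) As CaCO₃: 57.8 mg/L × 43,528 L = 2516 g; ÷ 100.1 = 25.13 mol Ca²⁺.
(b) Mass: 25.13 × 147 = 3695 g.

(a) 6.64 kg; (b) 3.69 kg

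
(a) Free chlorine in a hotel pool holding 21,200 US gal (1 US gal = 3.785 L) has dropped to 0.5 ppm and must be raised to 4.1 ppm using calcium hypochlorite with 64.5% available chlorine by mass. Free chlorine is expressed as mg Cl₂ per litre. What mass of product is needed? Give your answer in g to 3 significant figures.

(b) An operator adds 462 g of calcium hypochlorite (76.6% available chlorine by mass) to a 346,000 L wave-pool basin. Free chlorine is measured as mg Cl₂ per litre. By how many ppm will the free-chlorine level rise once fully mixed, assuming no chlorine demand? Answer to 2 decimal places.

(a) Volume: 21,200 US gal × 3.785 L/gal = 80,242 L.
(a) Chlorine deficit: 4.1 − 0.5 = 3.6 ppm = 3.6 mg/L as Cl₂.
(a) Cl₂ equivalent needed: 3.6 mg/L × 80,242 L = 288,900 mg = 288.9 g.
(a) Product at 64.5% available chlorine: 288.9 / 0.645 = 447.9 g.

(b) Available chlorine delivered: 462 g × 0.766 = 353.9 g as Cl₂.
(b) Concentration rise: 353.9 g / 346,000 L = 1.023 mg/L = 1.02 ppm.

(a) 448 g; (b) 1.02 ppm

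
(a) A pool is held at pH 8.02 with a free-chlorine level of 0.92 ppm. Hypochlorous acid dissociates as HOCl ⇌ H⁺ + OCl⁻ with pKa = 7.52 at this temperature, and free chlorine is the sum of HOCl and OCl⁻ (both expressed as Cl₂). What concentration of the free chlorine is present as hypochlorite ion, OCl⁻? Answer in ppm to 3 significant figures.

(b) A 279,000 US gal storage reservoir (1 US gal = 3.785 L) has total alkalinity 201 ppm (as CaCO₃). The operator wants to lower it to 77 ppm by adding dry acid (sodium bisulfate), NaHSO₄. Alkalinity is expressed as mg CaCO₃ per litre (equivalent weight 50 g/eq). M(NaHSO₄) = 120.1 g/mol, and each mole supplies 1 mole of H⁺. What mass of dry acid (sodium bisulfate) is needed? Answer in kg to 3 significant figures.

(a) [OCl⁻]/[HOCl] = 10^(pH − pKa) = 10^(8.02 − 7.52) = 10^0.50 = 3.162.
(a) Fraction as HOCl = 1 / (1 + 3.162) = 0.2403.
(a) OCl⁻ = (1 − 0.2403) × 0.92 ppm = 0.699 ppm.

(b) Volume: 279,000 US gal × 3.785 L/gal = 1,056,015 L.
(b) Alkalinity to neutralize: (201 − 77) = 124 mg/L as CaCO₃ × 1,056,015 L = 130,900 g as CaCO₃.
(b) Equivalents of H⁺ required: 130,900 ÷ 50 g/eq = 2619 eq = 2619 mol NaHSO₄.
(b) Mass of NaHSO₄: 2619 × 120.1 = 314,500 g.

(a) 0.699 ppm; (b) 315 kg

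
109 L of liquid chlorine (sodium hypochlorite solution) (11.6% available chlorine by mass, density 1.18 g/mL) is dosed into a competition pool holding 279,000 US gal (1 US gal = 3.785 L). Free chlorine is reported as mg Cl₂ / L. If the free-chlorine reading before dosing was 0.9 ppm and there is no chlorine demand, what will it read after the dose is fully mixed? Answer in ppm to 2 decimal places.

15.03 ppm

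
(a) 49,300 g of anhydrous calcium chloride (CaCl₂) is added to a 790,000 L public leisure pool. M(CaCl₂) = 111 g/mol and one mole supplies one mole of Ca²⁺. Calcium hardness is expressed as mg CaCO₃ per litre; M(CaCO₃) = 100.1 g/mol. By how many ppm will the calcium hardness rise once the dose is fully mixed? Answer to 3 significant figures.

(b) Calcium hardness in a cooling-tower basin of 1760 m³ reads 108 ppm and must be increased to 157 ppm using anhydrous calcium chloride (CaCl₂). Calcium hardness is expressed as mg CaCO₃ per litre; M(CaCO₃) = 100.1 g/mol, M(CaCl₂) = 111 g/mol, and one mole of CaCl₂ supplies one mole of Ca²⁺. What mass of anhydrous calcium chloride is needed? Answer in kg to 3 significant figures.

(a) 56.3 ppm; (b) 95.6 kg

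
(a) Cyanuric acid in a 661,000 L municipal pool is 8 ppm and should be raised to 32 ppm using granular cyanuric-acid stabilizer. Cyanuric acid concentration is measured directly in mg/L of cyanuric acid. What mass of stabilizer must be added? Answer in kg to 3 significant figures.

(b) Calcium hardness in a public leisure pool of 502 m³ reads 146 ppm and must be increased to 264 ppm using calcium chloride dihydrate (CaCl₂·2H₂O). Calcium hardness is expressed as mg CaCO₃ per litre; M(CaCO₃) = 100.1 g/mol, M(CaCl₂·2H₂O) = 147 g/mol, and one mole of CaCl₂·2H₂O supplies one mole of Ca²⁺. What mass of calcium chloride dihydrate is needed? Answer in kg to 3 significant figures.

(a) 15.9 kg; (b) 87.0 kg

(a) CYA to add: (32 − 8) = 24 mg/L × 661,000 L = 15,860 g cyanuric acid.

(b) Volume: 502 m³ = 502,000 L.
(b) Hardness to add: (264 − 146) = 118 mg/L as CaCO₃ × 502,000 L = 59,240 g as CaCO₃.
(b) Moles of Ca²⁺ (1 mol Ca²⁺ ≡ 1 mol CaCO₃): 59,240 / 100.1 g/mol = 591.8 mol.
(b) Mass of CaCl₂·2H₂O: 591.8 × 147 = 86,990 g.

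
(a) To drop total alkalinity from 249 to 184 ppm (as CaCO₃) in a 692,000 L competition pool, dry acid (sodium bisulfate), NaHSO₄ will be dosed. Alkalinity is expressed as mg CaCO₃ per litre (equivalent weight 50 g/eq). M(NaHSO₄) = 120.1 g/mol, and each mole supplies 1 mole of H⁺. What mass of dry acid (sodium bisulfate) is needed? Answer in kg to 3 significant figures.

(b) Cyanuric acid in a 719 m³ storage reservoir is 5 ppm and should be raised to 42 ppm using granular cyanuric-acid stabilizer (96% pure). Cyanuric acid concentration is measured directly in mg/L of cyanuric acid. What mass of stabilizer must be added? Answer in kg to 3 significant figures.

(a) Alkalinity to neutralize: (249 − 184) = 65 mg/L as CaCO₃ × 692,000 L = 44,980 g as CaCO₃.
(a) Equivalents of H⁺ required: 44,980 ÷ 50 g/eq = 899.6 eq = 899.6 mol NaHSO₄.
(a) Mass of NaHSO₄: 899.6 × 120.1 = 108,000 g.

(b) Volume: 719 m³ = 719,000 L.
(b) CYA to add: (42 − 5) = 37 mg/L × 719,000 L = 26,600 g cyanuric acid.
(b) At 96% purity: 26,600 / 0.96 = 27,710 g product.

(a) 108 kg; (b) 27.7 kg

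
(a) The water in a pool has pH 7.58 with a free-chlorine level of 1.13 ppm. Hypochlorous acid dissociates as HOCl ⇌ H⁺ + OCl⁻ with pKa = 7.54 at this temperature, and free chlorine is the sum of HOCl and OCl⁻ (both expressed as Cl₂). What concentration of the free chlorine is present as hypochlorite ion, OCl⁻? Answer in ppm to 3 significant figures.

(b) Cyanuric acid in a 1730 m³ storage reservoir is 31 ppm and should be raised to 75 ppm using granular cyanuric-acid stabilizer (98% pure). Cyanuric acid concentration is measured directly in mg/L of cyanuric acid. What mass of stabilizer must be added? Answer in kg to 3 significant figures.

(a) 0.591 ppm; (b) 77.7 kg

(a) [OCl⁻]/[HOCl] = 10^(pH − pKa) = 10^(7.58 − 7.54) = 10^0.04 = 1.096.
(a) Fraction as HOCl = 1 / (1 + 1.096) = 0.477.
(a) OCl⁻ = (1 − 0.477) × 1.13 ppm = 0.591 ppm.

(b) Volume: 1730 m³ = 1,730,000 L.
(b) CYA to add: (75 − 31) = 44 mg/L × 1,730,000 L = 76,120 g cyanuric acid.
(b) At 98% purity: 76,120 / 0.98 = 77,670 g product.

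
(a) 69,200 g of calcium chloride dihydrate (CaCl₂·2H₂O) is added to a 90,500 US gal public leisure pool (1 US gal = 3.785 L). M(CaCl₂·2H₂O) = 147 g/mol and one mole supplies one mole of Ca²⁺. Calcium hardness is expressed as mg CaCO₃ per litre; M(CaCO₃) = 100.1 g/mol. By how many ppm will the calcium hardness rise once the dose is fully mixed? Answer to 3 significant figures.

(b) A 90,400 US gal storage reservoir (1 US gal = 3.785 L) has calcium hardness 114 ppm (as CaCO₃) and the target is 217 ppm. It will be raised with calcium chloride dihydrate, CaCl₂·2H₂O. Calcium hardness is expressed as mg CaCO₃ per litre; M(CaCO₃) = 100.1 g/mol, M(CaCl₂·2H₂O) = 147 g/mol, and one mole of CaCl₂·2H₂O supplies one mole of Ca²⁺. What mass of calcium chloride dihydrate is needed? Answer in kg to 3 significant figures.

(a) Volume: 90,500 US gal × 3.785 L/gal = 342,542 L.
(a) Moles of Ca²⁺: 69,200 g ÷ 147 g/mol = 470.7 mol.
(a) As CaCO₃: 470.7 mol × 100.1 g/mol = 47,120 g.
(a) Rise: 47,120 g / 342,542 L × 1000 = 137.6 mg/L.

(b) Volume: 90,400 US gal × 3.785 L/gal = 342,164 L.
(b) Hardness to add: (217 − 114) = 103 mg/L as CaCO₃ × 342,164 L = 35,240 g as CaCO₃.
(b) Moles of Ca²⁺ (1 mol Ca²⁺ ≡ 1 mol CaCO₃): 35,240 / 100.1 g/mol = 352.1 mol.
(b) Mass of CaCl₂·2H₂O: 352.1 × 147 = 51,760 g.

(a) 138 ppm; (b) 51.8 kg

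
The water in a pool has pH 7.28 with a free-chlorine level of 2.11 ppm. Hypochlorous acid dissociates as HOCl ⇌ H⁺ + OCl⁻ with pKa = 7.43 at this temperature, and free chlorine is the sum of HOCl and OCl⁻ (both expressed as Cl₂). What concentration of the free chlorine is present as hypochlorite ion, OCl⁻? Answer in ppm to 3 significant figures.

0.875 ppm

[OCl⁻]/[HOCl] = 10^(pH − pKa) = 10^(7.28 − 7.43) = 10^-0.15 = 0.7079.
Fraction as HOCl = 1 / (1 + 0.7079) = 0.5855.
OCl⁻ = (1 − 0.5855) × 2.11 ppm = 0.8746 ppm.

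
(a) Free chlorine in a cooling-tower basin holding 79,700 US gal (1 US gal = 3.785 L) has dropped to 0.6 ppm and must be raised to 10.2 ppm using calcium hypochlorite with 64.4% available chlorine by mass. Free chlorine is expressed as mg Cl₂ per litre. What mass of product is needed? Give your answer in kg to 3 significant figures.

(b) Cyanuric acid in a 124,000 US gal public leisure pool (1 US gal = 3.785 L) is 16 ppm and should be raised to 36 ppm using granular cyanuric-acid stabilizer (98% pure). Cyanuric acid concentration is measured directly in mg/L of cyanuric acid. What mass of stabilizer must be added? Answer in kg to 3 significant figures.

(a) Volume: 79,700 US gal × 3.785 L/gal = 301,664 L.
(a) Chlorine deficit: 10.2 − 0.6 = 9.6 ppm = 9.6 mg/L as Cl₂.
(a) Cl₂ equivalent needed: 9.6 mg/L × 301,664 L = 2,896,000 mg = 2896 g.
(a) Product at 64.4% available chlorine: 2896 / 0.644 = 4497 g.

(b) Volume: 124,000 US gal × 3.785 L/gal = 469,340 L.
(b) CYA to add: (36 − 16) = 20 mg/L × 469,340 L = 9387 g cyanuric acid.
(b) At 98% purity: 9387 / 0.98 = 9578 g product.

(a) 4.50 kg; (b) 9.58 kg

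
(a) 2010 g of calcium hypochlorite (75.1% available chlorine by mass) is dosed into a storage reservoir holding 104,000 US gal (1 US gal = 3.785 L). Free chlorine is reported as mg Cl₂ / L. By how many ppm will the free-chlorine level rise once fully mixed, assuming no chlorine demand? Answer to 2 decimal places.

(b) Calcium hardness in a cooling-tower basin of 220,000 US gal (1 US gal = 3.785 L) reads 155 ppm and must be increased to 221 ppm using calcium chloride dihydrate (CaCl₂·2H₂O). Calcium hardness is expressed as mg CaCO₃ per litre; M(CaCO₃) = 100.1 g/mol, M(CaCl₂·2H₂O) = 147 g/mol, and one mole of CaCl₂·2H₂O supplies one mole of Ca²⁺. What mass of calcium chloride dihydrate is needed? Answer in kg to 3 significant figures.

(a) Volume: 104,000 US gal × 3.785 L/gal = 393,640 L.
(a) Available chlorine delivered: 2010 g × 0.751 = 1510 g as Cl₂.
(a) Concentration rise: 1510 g / 393,640 L = 3.835 mg/L = 3.83 ppm.

(b) Volume: 220,000 US gal × 3.785 L/gal = 832,700 L.
(b) Hardness to add: (221 − 155) = 66 mg/L as CaCO₃ × 832,700 L = 54,960 g as CaCO₃.
(b) Moles of Ca²⁺ (1 mol Ca²⁺ ≡ 1 mol CaCO₃): 54,960 / 100.1 g/mol = 549 mol.
(b) Mass of CaCl₂·2H₂O: 549 × 147 = 80,710 g.

(a) 3.83 ppm; (b) 80.7 kg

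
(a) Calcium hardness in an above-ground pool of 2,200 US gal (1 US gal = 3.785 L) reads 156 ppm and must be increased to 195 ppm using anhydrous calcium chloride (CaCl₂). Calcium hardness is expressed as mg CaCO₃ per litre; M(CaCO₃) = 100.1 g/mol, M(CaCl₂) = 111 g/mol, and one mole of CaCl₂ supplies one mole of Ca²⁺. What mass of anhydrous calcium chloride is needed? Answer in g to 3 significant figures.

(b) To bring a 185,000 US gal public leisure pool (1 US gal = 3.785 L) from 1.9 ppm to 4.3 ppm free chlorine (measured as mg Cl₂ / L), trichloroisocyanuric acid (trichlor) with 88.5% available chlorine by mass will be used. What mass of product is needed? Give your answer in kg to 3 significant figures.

(a) 360 g; (b) 1.90 kg

(a) Volume: 2,200 US gal × 3.785 L/gal = 8,327 L.
(a) Hardness to add: (195 − 156) = 39 mg/L as CaCO₃ × 8,327 L = 324.8 g as CaCO₃.
(a) Moles of Ca²⁺ (1 mol Ca²⁺ ≡ 1 mol CaCO₃): 324.8 / 100.1 g/mol = 3.244 mol.
(a) Mass of CaCl₂: 3.244 × 111 = 360.1 g.

(b) Volume: 185,000 US gal × 3.785 L/gal = 700,225 L.
(b) Chlorine deficit: 4.3 − 1.9 = 2.4 ppm = 2.4 mg/L as Cl₂.
(b) Cl₂ equivalent needed: 2.4 mg/L × 700,225 L = 1,681,000 mg = 1681 g.
(b) Product at 88.5% available chlorine: 1681 / 0.885 = 1899 g.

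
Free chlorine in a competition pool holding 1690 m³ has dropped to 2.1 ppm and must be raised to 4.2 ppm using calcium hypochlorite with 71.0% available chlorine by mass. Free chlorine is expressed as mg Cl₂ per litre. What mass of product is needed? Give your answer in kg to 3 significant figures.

5.00 kg

Volume: 1690 m³ = 1,690,000 L.
Chlorine deficit: 4.2 − 2.1 = 2.1 ppm = 2.1 mg/L as Cl₂.
Cl₂ equivalent needed: 2.1 mg/L × 1,690,000 L = 3,549,000 mg = 3549 g.
Product at 71.0% available chlorine: 3549 / 0.71 = 4999 g.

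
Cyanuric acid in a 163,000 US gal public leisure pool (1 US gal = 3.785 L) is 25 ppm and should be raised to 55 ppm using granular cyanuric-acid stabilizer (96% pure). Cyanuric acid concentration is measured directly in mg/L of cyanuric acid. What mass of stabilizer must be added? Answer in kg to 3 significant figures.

19.3 kg

Volume: 163,000 US gal × 3.785 L/gal = 616,955 L.
CYA to add: (55 − 25) = 30 mg/L × 616,955 L = 18,510 g cyanuric acid.
At 96% purity: 18,510 / 0.96 = 19,280 g product.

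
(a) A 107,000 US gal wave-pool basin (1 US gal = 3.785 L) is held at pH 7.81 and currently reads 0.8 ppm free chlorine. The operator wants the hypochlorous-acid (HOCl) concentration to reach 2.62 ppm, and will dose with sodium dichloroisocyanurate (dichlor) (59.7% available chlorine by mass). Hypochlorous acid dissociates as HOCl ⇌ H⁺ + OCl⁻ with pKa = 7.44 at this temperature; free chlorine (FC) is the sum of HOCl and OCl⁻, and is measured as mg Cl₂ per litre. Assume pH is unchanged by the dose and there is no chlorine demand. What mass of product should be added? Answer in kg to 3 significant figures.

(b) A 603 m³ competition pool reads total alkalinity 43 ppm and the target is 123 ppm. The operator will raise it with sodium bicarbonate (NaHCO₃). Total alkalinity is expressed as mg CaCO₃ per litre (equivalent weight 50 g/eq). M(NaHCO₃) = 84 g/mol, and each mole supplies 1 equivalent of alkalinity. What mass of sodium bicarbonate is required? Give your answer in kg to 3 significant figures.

(a) 5.40 kg; (b) 81.0 kg

(a) Volume: 107,000 US gal × 3.785 L/gal = 404,995 L.
(a) [OCl⁻]/[HOCl] = 10^(pH − pKa) = 10^(7.81 − 7.44) = 2.344; fraction as HOCl = 1/(1 + 2.344) = 0.299.
(a) Free chlorine required for 2.62 ppm HOCl: 2.62 / 0.299 = 8.762 ppm.
(a) FC to add: 8.762 − 0.8 = 7.962 mg/L as Cl₂.
(a) Cl₂ equivalent: 7.962 mg/L × 404,995 L = 3225 g.
(a) Product at 59.7% available Cl: 3225 / 0.597 = 5401 g.

(b) Volume: 603 m³ = 603,000 L.
(b) Alkalinity to add: (123 − 43) = 80 mg/L as CaCO₃ × 603,000 L = 48,240 g as CaCO₃.
(b) Equivalents: 48,240 g ÷ 50 g/eq = 964.8 eq.
(b) NaHCO₃ supplies 1 eq per mole → 964.8 mol.
(b) Mass: 964.8 mol × 84 g/mol = 81,040 g.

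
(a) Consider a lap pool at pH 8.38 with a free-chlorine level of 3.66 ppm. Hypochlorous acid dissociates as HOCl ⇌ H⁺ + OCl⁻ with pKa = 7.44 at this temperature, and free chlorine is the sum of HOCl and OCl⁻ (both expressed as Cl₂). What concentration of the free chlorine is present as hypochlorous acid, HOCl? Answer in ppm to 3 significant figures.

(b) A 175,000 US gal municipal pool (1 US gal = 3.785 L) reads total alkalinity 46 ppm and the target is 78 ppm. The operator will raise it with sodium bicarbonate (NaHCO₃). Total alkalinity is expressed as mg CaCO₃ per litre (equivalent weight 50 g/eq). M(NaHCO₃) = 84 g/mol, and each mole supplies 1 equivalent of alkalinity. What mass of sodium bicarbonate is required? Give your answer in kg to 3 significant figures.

(a) 0.377 ppm; (b) 35.6 kg

(a) [OCl⁻]/[HOCl] = 10^(pH − pKa) = 10^(8.38 − 7.44) = 10^0.94 = 8.71.
(a) Fraction as HOCl = 1 / (1 + 8.71) = 0.103.
(a) HOCl = 0.103 × 3.66 ppm = 0.3769 ppm.

(b) Volume: 175,000 US gal × 3.785 L/gal = 662,375 L.
(b) Alkalinity to add: (78 − 46) = 32 mg/L as CaCO₃ × 662,375 L = 21,200 g as CaCO₃.
(b) Equivalents: 21,200 g ÷ 50 g/eq = 423.9 eq.
(b) NaHCO₃ supplies 1 eq per mole → 423.9 mol.
(b) Mass: 423.9 mol × 84 g/mol = 35,610 g.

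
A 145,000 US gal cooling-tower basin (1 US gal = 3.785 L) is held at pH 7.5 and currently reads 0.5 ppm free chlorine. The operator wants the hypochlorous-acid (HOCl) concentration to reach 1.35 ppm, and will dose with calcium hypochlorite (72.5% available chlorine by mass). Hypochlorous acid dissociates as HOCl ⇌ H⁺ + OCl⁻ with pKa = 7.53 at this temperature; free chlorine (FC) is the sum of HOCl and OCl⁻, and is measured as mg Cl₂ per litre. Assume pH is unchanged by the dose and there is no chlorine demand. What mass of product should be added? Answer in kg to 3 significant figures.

1.60 kg

Volume: 145,000 US gal × 3.785 L/gal = 548,825 L.
[OCl⁻]/[HOCl] = 10^(pH − pKa) = 10^(7.5 − 7.53) = 0.9333; fraction as HOCl = 1/(1 + 0.9333) = 0.5173.
Free chlorine required for 1.35 ppm HOCl: 1.35 / 0.5173 = 2.61 ppm.
FC to add: 2.61 − 0.5 = 2.11 mg/L as Cl₂.
Cl₂ equivalent: 2.11 mg/L × 548,825 L = 1158 g.
Product at 72.5% available Cl: 1158 / 0.725 = 1597 g.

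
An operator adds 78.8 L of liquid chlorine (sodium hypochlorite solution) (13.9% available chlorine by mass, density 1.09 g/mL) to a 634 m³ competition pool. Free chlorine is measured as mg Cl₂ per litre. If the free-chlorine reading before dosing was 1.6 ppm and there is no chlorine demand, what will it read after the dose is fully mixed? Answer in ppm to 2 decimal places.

20.43 ppm

Volume: 634 m³ = 634,000 L.
Mass of solution: 78.8 L × 1000 mL/L × 1.09 g/mL = 85,890 g.
Available chlorine delivered: 85,890 g × 0.139 = 11,940 g as Cl₂.
Concentration rise: 11,940 g / 634,000 L = 18.83 mg/L = 18.83 ppm.
Final FC: 1.6 + 18.83 = 20.43 ppm.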